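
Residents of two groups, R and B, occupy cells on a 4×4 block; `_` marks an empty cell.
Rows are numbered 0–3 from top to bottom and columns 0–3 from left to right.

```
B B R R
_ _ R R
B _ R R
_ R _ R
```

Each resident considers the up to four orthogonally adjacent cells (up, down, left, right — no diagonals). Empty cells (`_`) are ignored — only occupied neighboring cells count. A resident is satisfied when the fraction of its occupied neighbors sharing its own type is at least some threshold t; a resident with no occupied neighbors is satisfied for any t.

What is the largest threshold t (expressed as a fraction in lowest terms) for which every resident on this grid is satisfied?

1/2

(0,0)B 1/1
(0,1)B 1/2
(0,2)R 2/3
(0,3)R 2/2
(1,2)R 3/3
(1,3)R 3/3
(2,0)B — no occupied neighbors
(2,2)R 2/2
(2,3)R 3/3
(3,1)R — no occupied neighbors
(3,3)R 1/1
The smallest same-type fraction is 1/2 at (0,1), which reduces to 1/2. Any threshold above that leaves this resident unsatisfied.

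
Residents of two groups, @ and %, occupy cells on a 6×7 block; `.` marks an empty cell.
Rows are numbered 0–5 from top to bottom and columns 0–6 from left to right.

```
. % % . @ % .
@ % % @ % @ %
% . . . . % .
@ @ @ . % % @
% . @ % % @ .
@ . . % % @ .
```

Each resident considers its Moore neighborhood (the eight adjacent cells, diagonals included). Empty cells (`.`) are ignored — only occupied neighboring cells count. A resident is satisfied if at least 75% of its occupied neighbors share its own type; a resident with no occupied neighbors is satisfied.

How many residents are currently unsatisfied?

22

(0,1)% 3/4 satisfied
(0,2)% 3/4 satisfied
(0,4)@ 2/4 not
(0,5)% 2/4 not
(1,0)@ 0/3 not
(1,1)% 4/5 satisfied
(1,2)% 3/4 satisfied
(1,3)@ 1/4 not
(1,4)% 2/5 not
(1,5)@ 1/5 not
(1,6)% 2/3 not
(2,0)% 1/4 not
(2,5)% 4/6 not
(3,0)@ 1/3 not
(3,1)@ 3/5 not
(3,2)@ 2/3 not
(3,4)% 4/5 satisfied
(3,5)% 3/5 not
(3,6)@ 1/3 not
(4,0)% 0/3 not
(4,2)@ 2/4 not
(4,3)% 4/6 not
(4,4)% 5/7 not
(4,5)@ 2/6 not
(5,0)@ 0/1 not
(5,3)% 3/4 satisfied
(5,4)% 3/5 not
(5,5)@ 1/3 not
Unsatisfied: (0,4), (0,5), (1,0), (1,3), (1,4), (1,5), (1,6), (2,0), (2,5), (3,0), (3,1), (3,2), (3,5), (3,6), (4,0), (4,2), (4,3), (4,4), (4,5), (5,0), (5,4), (5,5) — 22 in total.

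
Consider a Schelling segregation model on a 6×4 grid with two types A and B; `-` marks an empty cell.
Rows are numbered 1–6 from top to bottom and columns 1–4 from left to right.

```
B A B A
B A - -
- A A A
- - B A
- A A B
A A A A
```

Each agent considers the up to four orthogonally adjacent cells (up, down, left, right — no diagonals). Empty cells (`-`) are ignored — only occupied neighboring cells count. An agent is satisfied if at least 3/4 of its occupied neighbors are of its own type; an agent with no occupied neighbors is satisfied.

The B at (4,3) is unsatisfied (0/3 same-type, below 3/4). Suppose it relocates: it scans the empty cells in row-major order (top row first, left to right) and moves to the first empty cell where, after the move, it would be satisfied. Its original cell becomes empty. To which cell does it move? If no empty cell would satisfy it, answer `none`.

Vacating (4,3). Empty cells in order:
  (2,3): 1/3 same-type → still unsatisfied.
  (2,4): 0/2 same-type → still unsatisfied.
  (3,1): 1/2 same-type → still unsatisfied.
  (4,1): 0/0 same-type → satisfied — stop here.

(4,1)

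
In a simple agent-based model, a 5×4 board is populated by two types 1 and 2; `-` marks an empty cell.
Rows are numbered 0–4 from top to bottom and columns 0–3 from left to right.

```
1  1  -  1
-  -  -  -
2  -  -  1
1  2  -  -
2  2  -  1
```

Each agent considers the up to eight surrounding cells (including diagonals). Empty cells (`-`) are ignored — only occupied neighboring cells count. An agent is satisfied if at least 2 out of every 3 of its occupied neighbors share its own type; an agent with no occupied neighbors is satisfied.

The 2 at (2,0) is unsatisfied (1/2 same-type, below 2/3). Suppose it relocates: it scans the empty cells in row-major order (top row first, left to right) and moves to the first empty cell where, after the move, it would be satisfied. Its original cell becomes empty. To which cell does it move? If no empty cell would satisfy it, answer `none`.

(4,2)

Vacating (2,0). Empty cells in order:
  (0,2): 0/2 same-type → still unsatisfied.
  (1,0): 0/2 same-type → still unsatisfied.
  (1,1): 0/2 same-type → still unsatisfied.
  (1,2): 0/3 same-type → still unsatisfied.
  (1,3): 0/2 same-type → still unsatisfied.
  (2,1): 1/2 same-type → still unsatisfied.
  (2,2): 1/2 same-type → still unsatisfied.
  (3,2): 2/4 same-type → still unsatisfied.
  (3,3): 0/2 same-type → still unsatisfied.
  (4,2): 2/3 same-type → satisfied — stop here.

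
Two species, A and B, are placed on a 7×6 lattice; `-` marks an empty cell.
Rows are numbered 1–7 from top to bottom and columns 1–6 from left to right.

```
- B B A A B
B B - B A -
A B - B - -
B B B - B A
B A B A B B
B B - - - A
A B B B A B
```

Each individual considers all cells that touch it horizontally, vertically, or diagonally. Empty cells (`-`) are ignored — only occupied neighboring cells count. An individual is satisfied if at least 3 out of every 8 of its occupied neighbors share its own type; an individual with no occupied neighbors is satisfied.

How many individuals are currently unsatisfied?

Row 1: (1,2)B 3/3 ok · (1,3)B 3/4 ok · (1,4)A 2/4 ok · (1,5)A 2/4 ok · (1,6)B 0/2 unhappy
Row 2: (2,1)B 3/4 ok · (2,2)B 4/5 ok · (2,4)B 2/5 ok · (2,5)A 2/5 ok
Row 3: (3,1)A 0/5 unhappy · (3,2)B 5/6 ok · (3,4)B 3/4 ok
Row 4: (4,1)B 3/5 ok · (4,2)B 5/7 ok · (4,3)B 4/6 ok · (4,5)B 3/5 ok · (4,6)A 0/3 unhappy
Row 5: (5,1)B 4/5 ok · (5,2)A 0/7 unhappy · (5,3)B 3/5 ok · (5,4)A 0/4 unhappy · (5,5)B 2/5 ok · (5,6)B 2/4 ok
Row 6: (6,1)B 3/5 ok · (6,2)B 5/7 ok · (6,6)A 1/4 unhappy
Row 7: (7,1)A 0/3 unhappy · (7,2)B 3/4 ok · (7,3)B 3/3 ok · (7,4)B 1/2 ok · (7,5)A 1/3 unhappy · (7,6)B 0/2 unhappy
Unsatisfied: (1,6), (3,1), (4,6), (5,2), (5,4), (6,6), (7,1), (7,5), (7,6) — 9 in total.

9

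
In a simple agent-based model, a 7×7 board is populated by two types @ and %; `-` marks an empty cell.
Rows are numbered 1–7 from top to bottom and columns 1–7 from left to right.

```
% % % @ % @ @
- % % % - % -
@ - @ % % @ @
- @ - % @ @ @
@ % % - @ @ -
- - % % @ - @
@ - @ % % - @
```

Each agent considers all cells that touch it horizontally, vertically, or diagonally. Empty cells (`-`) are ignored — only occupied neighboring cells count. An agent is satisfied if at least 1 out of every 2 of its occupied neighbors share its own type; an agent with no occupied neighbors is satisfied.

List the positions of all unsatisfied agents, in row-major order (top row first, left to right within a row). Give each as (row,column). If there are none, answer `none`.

(1,4), (1,6), (2,6), (3,3), (6,5), (7,3)

Row 1: (1,1)% 2/2 satisfied · (1,2)% 4/4 satisfied · (1,3)% 4/5 satisfied · (1,4)@ 0/4 not · (1,5)% 2/4 satisfied · (1,6)@ 1/3 not · (1,7)@ 1/2 satisfied
Row 2: (2,2)% 4/6 satisfied · (2,3)% 5/7 satisfied · (2,4)% 5/7 satisfied · (2,6)% 2/6 not
Row 3: (3,1)@ 1/2 satisfied · (3,3)@ 1/6 not · (3,4)% 4/6 satisfied · (3,5)% 4/7 satisfied · (3,6)@ 4/6 satisfied · (3,7)@ 3/4 satisfied
Row 4: (4,2)@ 3/5 satisfied · (4,4)% 3/6 satisfied · (4,5)@ 4/7 satisfied · (4,6)@ 6/7 satisfied · (4,7)@ 4/4 satisfied
Row 5: (5,1)@ 1/2 satisfied · (5,2)% 2/4 satisfied · (5,3)% 4/5 satisfied · (5,5)@ 4/6 satisfied · (5,6)@ 6/6 satisfied
Row 6: (6,3)% 4/5 satisfied · (6,4)% 4/7 satisfied · (6,5)@ 2/5 not · (6,7)@ 2/2 satisfied
Row 7: (7,1)@ 0/0 satisfied · (7,3)@ 0/3 not · (7,4)% 3/5 satisfied · (7,5)% 2/3 satisfied · (7,7)@ 1/1 satisfied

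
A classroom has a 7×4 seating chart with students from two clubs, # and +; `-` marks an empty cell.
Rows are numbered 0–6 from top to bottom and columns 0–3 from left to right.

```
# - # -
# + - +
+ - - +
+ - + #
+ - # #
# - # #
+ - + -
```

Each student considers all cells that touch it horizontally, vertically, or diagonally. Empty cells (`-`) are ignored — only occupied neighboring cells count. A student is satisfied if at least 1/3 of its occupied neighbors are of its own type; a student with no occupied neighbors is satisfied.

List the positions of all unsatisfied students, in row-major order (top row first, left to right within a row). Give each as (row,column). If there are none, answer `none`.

(0,2), (1,1), (3,2), (5,0), (6,0), (6,2)

Row 0: (0,0)# 1/2 ✓ · (0,2)# 0/2 ✗
Row 1: (1,0)# 1/3 ✓ · (1,1)+ 1/4 ✗ · (1,3)+ 1/2 ✓
Row 2: (2,0)+ 2/3 ✓ · (2,3)+ 2/3 ✓
Row 3: (3,0)+ 2/2 ✓ · (3,2)+ 1/4 ✗ · (3,3)# 2/4 ✓
Row 4: (4,0)+ 1/2 ✓ · (4,2)# 4/5 ✓ · (4,3)# 4/5 ✓
Row 5: (5,0)# 0/2 ✗ · (5,2)# 3/4 ✓ · (5,3)# 3/4 ✓
Row 6: (6,0)+ 0/1 ✗ · (6,2)+ 0/2 ✗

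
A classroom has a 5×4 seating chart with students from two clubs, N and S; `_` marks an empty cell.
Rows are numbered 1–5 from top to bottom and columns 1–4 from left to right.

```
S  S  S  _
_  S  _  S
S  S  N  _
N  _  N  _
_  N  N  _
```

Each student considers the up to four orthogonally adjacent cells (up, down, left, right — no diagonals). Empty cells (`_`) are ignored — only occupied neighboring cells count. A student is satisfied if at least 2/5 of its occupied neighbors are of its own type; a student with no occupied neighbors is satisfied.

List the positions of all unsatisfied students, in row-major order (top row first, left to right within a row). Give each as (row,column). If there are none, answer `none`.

(4,1)

(1,1)S 1/1 satisfied
(1,2)S 3/3 satisfied
(1,3)S 1/1 satisfied
(2,2)S 2/2 satisfied
(2,4)S 0/0 satisfied
(3,1)S 1/2 satisfied
(3,2)S 2/3 satisfied
(3,3)N 1/2 satisfied
(4,1)N 0/1 not
(4,3)N 2/2 satisfied
(5,2)N 1/1 satisfied
(5,3)N 2/2 satisfied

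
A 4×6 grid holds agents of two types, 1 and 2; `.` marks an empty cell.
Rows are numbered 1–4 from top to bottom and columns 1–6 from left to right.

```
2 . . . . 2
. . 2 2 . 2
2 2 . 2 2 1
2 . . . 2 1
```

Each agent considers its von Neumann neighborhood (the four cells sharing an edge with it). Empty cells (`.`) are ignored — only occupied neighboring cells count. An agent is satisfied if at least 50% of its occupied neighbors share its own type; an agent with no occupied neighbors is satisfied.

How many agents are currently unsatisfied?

1

Row 1: (1,1)2 0/0 ✓ · (1,6)2 1/1 ✓
Row 2: (2,3)2 1/1 ✓ · (2,4)2 2/2 ✓ · (2,6)2 1/2 ✓
Row 3: (3,1)2 2/2 ✓ · (3,2)2 1/1 ✓ · (3,4)2 2/2 ✓ · (3,5)2 2/3 ✓ · (3,6)1 1/3 ✗
Row 4: (4,1)2 1/1 ✓ · (4,5)2 1/2 ✓ · (4,6)1 1/2 ✓
Unsatisfied: (3,6) — 1 in total.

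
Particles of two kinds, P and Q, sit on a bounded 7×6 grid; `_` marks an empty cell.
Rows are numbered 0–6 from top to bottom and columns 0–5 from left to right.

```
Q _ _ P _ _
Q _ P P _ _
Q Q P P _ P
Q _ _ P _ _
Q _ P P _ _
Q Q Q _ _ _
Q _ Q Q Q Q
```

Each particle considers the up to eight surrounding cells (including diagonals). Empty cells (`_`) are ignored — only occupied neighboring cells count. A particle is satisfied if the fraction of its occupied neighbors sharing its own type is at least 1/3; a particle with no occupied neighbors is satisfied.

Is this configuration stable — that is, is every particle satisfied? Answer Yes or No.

Yes

Row 0: (0,0)Q 1/1 satisfied · (0,3)P 2/2 satisfied
Row 1: (1,0)Q 3/3 satisfied · (1,2)P 4/5 satisfied · (1,3)P 4/4 satisfied
Row 2: (2,0)Q 3/3 satisfied · (2,1)Q 3/5 satisfied · (2,2)P 4/5 satisfied · (2,3)P 4/4 satisfied · (2,5)P 0/0 satisfied
Row 3: (3,0)Q 3/3 satisfied · (3,3)P 4/4 satisfied
Row 4: (4,0)Q 3/3 satisfied · (4,2)P 2/4 satisfied · (4,3)P 2/3 satisfied
Row 5: (5,0)Q 3/3 satisfied · (5,1)Q 5/6 satisfied · (5,2)Q 3/5 satisfied
Row 6: (6,0)Q 2/2 satisfied · (6,2)Q 3/3 satisfied · (6,3)Q 3/3 satisfied · (6,4)Q 2/2 satisfied · (6,5)Q 1/1 satisfied
All meet the threshold, so the configuration is stable.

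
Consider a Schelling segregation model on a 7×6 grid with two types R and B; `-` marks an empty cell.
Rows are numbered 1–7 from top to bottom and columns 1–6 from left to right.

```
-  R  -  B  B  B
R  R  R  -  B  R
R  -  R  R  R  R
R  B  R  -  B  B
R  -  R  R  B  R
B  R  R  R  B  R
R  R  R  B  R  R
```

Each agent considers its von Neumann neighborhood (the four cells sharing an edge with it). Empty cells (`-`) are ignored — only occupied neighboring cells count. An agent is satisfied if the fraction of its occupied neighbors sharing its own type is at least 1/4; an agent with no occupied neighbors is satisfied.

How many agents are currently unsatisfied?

Row 1: (1,2)R 1/1 ✓ · (1,4)B 1/1 ✓ · (1,5)B 3/3 ✓ · (1,6)B 1/2 ✓
Row 2: (2,1)R 2/2 ✓ · (2,2)R 3/3 ✓ · (2,3)R 2/2 ✓ · (2,5)B 1/3 ✓ · (2,6)R 1/3 ✓
Row 3: (3,1)R 2/2 ✓ · (3,3)R 3/3 ✓ · (3,4)R 2/2 ✓ · (3,5)R 2/4 ✓ · (3,6)R 2/3 ✓
Row 4: (4,1)R 2/3 ✓ · (4,2)B 0/2 ✗ · (4,3)R 2/3 ✓ · (4,5)B 2/3 ✓ · (4,6)B 1/3 ✓
Row 5: (5,1)R 1/2 ✓ · (5,3)R 3/3 ✓ · (5,4)R 2/3 ✓ · (5,5)B 2/4 ✓ · (5,6)R 1/3 ✓
Row 6: (6,1)B 0/3 ✗ · (6,2)R 2/3 ✓ · (6,3)R 4/4 ✓ · (6,4)R 2/4 ✓ · (6,5)B 1/4 ✓ · (6,6)R 2/3 ✓
Row 7: (7,1)R 1/2 ✓ · (7,2)R 3/3 ✓ · (7,3)R 2/3 ✓ · (7,4)B 0/3 ✗ · (7,5)R 1/3 ✓ · (7,6)R 2/2 ✓
Unsatisfied: (4,2), (6,1), (7,4) — 3 in total.

3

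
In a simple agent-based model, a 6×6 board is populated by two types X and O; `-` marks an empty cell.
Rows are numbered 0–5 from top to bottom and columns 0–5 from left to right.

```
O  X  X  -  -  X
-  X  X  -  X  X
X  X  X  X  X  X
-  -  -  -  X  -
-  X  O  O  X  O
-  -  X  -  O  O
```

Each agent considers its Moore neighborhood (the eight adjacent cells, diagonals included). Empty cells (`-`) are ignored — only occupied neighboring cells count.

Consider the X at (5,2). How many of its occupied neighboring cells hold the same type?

Occupied neighbors of (5,2): (4,1)=X, (4,2)=O, (4,3)=O.
Same type (X): 1 of 3.

1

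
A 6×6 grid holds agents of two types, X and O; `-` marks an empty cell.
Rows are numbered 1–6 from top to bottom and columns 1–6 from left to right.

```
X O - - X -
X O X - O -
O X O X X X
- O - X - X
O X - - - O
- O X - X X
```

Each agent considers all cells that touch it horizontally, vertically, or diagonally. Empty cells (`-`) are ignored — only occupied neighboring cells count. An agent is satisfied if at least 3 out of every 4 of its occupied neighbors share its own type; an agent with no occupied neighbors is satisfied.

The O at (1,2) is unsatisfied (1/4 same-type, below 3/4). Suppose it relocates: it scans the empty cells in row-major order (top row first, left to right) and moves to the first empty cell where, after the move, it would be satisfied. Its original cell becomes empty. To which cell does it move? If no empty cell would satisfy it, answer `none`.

Vacating (1,2). Empty cells in order:
  (1,3): 1/2 same-type → still unsatisfied.
  (1,4): 1/3 same-type → still unsatisfied.
  (1,6): 1/2 same-type → still unsatisfied.
  (2,4): 2/6 same-type → still unsatisfied.
  (2,6): 1/4 same-type → still unsatisfied.
  (4,1): 3/5 same-type → still unsatisfied.
  (4,3): 2/6 same-type → still unsatisfied.
  (4,5): 1/6 same-type → still unsatisfied.
  (5,3): 2/5 same-type → still unsatisfied.
  (5,4): 0/3 same-type → still unsatisfied.
  (5,5): 1/5 same-type → still unsatisfied.
  (6,1): 2/3 same-type → still unsatisfied.
  (6,4): 0/2 same-type → still unsatisfied.

none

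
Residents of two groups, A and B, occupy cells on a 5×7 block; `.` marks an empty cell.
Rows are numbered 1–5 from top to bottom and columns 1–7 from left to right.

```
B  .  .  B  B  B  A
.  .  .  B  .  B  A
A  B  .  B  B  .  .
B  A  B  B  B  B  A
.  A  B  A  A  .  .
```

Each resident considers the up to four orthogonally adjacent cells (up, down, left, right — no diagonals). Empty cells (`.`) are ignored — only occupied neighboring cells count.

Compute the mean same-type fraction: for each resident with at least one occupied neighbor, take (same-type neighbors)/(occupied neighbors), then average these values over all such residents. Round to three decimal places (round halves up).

Row 1: (1,1)B — no occupied neighbors · (1,4)B 2/2 · (1,5)B 2/2 · (1,6)B 2/3 · (1,7)A 1/2
Row 2: (2,4)B 2/2 · (2,6)B 1/2 · (2,7)A 1/2
Row 3: (3,1)A 0/2 · (3,2)B 0/2 · (3,4)B 3/3 · (3,5)B 2/2
Row 4: (4,1)B 0/2 · (4,2)A 1/4 · (4,3)B 2/3 · (4,4)B 3/4 · (4,5)B 3/4 · (4,6)B 1/2 · (4,7)A 0/1
Row 5: (5,2)A 1/2 · (5,3)B 1/3 · (5,4)A 1/3 · (5,5)A 1/2
Sum over 22 residents: 2/2 + 2/2 + 2/3 + 1/2 + 2/2 + 1/2 + 1/2 + 0/2 + 0/2 + 3/3 + 2/2 + 0/2 + 1/4 + 2/3 + 3/4 + 3/4 + 1/2 + 0/1 + 1/2 + 1/3 + 1/3 + 1/2 = 47/4; mean = 47/4 ÷ 22 = 47/88 = 0.534090… → 0.534.

0.534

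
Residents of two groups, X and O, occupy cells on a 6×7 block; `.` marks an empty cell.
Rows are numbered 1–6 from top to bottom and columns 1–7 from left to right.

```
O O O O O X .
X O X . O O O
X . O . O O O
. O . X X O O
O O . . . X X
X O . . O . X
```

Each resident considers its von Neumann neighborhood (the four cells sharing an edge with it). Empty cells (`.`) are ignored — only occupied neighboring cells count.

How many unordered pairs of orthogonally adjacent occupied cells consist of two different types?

13

Scan each occupied cell's neighbors to the right and below so each pair is counted once.
Row 1: O(1,1)–O(1,2)= O(1,1)–X(2,1)≠ O(1,2)–O(1,3)= O(1,2)–O(2,2)= O(1,3)–O(1,4)= O(1,3)–X(2,3)≠ O(1,4)–O(1,5)= O(1,5)–X(1,6)≠ O(1,5)–O(2,5)= X(1,6)–O(2,6)≠  → 4/10 unlike.
Row 2: X(2,1)–O(2,2)≠ X(2,1)–X(3,1)= O(2,2)–X(2,3)≠ X(2,3)–O(3,3)≠ O(2,5)–O(2,6)= O(2,5)–O(3,5)= O(2,6)–O(2,7)= O(2,6)–O(3,6)= O(2,7)–O(3,7)=  → 3/9 unlike.
Row 3: O(3,5)–O(3,6)= O(3,5)–X(4,5)≠ O(3,6)–O(3,7)= O(3,6)–O(4,6)= O(3,7)–O(4,7)=  → 1/5 unlike.
Row 4: O(4,2)–O(5,2)= X(4,4)–X(4,5)= X(4,5)–O(4,6)≠ O(4,6)–O(4,7)= O(4,6)–X(5,6)≠ O(4,7)–X(5,7)≠  → 3/6 unlike.
Row 5: O(5,1)–O(5,2)= O(5,1)–X(6,1)≠ O(5,2)–O(6,2)= X(5,6)–X(5,7)= X(5,7)–X(6,7)=  → 1/5 unlike.
Row 6: X(6,1)–O(6,2)≠  → 1/1 unlike.
Total adjacent occupied pairs: 36; unlike-type pairs: 13.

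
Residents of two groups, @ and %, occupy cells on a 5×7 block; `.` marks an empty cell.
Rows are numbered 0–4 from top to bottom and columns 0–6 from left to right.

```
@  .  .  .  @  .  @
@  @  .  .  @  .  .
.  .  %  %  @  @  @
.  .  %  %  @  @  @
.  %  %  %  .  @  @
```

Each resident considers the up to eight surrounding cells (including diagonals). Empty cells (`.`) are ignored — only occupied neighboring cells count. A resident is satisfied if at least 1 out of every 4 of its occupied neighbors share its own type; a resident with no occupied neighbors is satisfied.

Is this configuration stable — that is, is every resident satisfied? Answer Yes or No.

Row 0: (0,0)@ 2/2 ok · (0,4)@ 1/1 ok · (0,6)@ 0/0 ok
Row 1: (1,0)@ 2/2 ok · (1,1)@ 2/3 ok · (1,4)@ 3/4 ok
Row 2: (2,2)% 3/4 ok · (2,3)% 3/6 ok · (2,4)@ 4/6 ok · (2,5)@ 6/6 ok · (2,6)@ 3/3 ok
Row 3: (3,2)% 6/6 ok · (3,3)% 5/7 ok · (3,4)@ 4/7 ok · (3,5)@ 7/7 ok · (3,6)@ 5/5 ok
Row 4: (4,1)% 2/2 ok · (4,2)% 4/4 ok · (4,3)% 3/4 ok · (4,5)@ 4/4 ok · (4,6)@ 3/3 ok
All meet the threshold, so the configuration is stable.

Yes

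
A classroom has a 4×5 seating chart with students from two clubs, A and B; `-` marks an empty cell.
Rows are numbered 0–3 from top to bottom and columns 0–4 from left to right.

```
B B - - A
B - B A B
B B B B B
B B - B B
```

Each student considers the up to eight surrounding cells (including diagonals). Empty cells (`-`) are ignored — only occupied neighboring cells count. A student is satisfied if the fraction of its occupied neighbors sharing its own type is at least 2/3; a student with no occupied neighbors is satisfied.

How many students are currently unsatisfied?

3

Row 0: (0,0)B 2/2 ok · (0,1)B 3/3 ok · (0,4)A 1/2 unhappy
Row 1: (1,0)B 4/4 ok · (1,2)B 4/5 ok · (1,3)A 1/6 unhappy · (1,4)B 2/4 unhappy
Row 2: (2,0)B 4/4 ok · (2,1)B 6/6 ok · (2,2)B 5/6 ok · (2,3)B 6/7 ok · (2,4)B 4/5 ok
Row 3: (3,0)B 3/3 ok · (3,1)B 4/4 ok · (3,3)B 4/4 ok · (3,4)B 3/3 ok
Unsatisfied: (0,4), (1,3), (1,4) — 3 in total.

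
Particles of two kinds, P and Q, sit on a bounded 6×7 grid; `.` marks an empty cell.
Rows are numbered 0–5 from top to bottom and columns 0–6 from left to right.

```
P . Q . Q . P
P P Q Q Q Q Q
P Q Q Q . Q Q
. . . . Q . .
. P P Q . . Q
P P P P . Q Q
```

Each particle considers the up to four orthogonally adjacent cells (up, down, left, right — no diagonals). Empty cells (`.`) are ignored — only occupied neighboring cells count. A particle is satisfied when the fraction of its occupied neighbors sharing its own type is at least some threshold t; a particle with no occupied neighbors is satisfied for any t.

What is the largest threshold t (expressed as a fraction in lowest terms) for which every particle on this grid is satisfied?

0/1

Row 0: (0,0)P 1/1 · (0,2)Q 1/1 · (0,4)Q 1/1 · (0,6)P 0/1
Row 1: (1,0)P 3/3 · (1,1)P 1/3 · (1,2)Q 3/4 · (1,3)Q 3/3 · (1,4)Q 3/3 · (1,5)Q 3/3 · (1,6)Q 2/3
Row 2: (2,0)P 1/2 · (2,1)Q 1/3 · (2,2)Q 3/3 · (2,3)Q 2/2 · (2,5)Q 2/2 · (2,6)Q 2/2
Row 3: (3,4)Q — no occupied neighbors
Row 4: (4,1)P 2/2 · (4,2)P 2/3 · (4,3)Q 0/2 · (4,6)Q 1/1
Row 5: (5,0)P 1/1 · (5,1)P 3/3 · (5,2)P 3/3 · (5,3)P 1/2 · (5,5)Q 1/1 · (5,6)Q 2/2
The smallest same-type fraction is 0/1 at (0,6), which reduces to 0/1. Any threshold above that leaves this particle unsatisfied.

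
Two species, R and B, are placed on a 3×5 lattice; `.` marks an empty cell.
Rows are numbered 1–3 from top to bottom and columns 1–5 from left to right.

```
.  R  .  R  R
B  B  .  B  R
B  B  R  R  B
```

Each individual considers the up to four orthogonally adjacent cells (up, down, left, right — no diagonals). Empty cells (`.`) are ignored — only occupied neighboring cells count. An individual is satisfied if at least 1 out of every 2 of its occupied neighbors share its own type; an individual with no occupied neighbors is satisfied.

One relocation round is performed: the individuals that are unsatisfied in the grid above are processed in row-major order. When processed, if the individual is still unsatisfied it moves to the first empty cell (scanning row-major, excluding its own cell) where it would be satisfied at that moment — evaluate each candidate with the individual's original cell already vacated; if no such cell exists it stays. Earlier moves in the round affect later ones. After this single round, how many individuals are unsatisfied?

Initially unsatisfied (in order): (1,2), (2,4), (2,5), (3,4), (3,5).
  (1,2) → (1,3).
  (2,4) → (1,1).
  (2,5): now satisfied by earlier moves; stays.
  (3,4): now satisfied by earlier moves; stays.
  (3,5) → (1,2).
Resulting grid:
B B R R R
B B . . R
B B R R .
All satisfied now.

0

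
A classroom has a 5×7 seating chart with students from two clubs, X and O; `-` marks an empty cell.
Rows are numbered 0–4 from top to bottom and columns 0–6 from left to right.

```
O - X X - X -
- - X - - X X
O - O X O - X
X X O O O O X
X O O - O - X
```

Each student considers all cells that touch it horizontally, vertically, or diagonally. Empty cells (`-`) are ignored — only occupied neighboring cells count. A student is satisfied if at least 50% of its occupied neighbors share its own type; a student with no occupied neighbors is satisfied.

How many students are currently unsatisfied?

5

(0,0)O 0/0 ✓
(0,2)X 2/2 ✓
(0,3)X 2/2 ✓
(0,5)X 2/2 ✓
(1,2)X 3/4 ✓
(1,5)X 3/4 ✓
(1,6)X 3/3 ✓
(2,0)O 0/2 ✗
(2,2)O 2/5 ✗
(2,3)X 1/6 ✗
(2,4)O 3/5 ✓
(2,6)X 3/4 ✓
(3,0)X 2/4 ✓
(3,1)X 2/7 ✗
(3,2)O 4/6 ✓
(3,3)O 6/7 ✓
(3,4)O 4/5 ✓
(3,5)O 3/6 ✓
(3,6)X 2/3 ✓
(4,0)X 2/3 ✓
(4,1)O 2/5 ✗
(4,2)O 3/4 ✓
(4,4)O 3/3 ✓
(4,6)X 1/2 ✓
Unsatisfied: (2,0), (2,2), (2,3), (3,1), (4,1) — 5 in total.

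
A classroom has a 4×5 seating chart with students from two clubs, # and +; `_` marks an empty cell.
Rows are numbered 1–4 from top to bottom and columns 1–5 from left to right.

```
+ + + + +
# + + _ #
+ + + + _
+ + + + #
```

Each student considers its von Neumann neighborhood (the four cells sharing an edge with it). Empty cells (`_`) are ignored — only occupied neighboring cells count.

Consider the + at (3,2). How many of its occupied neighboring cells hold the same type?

Occupied neighbors of (3,2): (2,2)=+, (4,2)=+, (3,1)=+, (3,3)=+.
Same type (+): 4 of 4.

4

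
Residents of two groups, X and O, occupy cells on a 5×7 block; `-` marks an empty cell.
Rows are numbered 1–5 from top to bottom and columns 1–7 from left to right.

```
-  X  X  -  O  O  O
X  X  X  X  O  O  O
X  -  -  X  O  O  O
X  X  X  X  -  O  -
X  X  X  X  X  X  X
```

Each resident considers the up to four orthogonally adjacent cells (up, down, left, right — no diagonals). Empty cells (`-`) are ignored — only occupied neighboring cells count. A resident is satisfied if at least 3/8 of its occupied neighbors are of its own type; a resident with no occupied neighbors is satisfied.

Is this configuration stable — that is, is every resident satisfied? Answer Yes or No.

Yes

Row 1: (1,2)X 2/2 ✓ · (1,3)X 2/2 ✓ · (1,5)O 2/2 ✓ · (1,6)O 3/3 ✓ · (1,7)O 2/2 ✓
Row 2: (2,1)X 2/2 ✓ · (2,2)X 3/3 ✓ · (2,3)X 3/3 ✓ · (2,4)X 2/3 ✓ · (2,5)O 3/4 ✓ · (2,6)O 4/4 ✓ · (2,7)O 3/3 ✓
Row 3: (3,1)X 2/2 ✓ · (3,4)X 2/3 ✓ · (3,5)O 2/3 ✓ · (3,6)O 4/4 ✓ · (3,7)O 2/2 ✓
Row 4: (4,1)X 3/3 ✓ · (4,2)X 3/3 ✓ · (4,3)X 3/3 ✓ · (4,4)X 3/3 ✓ · (4,6)O 1/2 ✓
Row 5: (5,1)X 2/2 ✓ · (5,2)X 3/3 ✓ · (5,3)X 3/3 ✓ · (5,4)X 3/3 ✓ · (5,5)X 2/2 ✓ · (5,6)X 2/3 ✓ · (5,7)X 1/1 ✓
All meet the threshold, so the configuration is stable.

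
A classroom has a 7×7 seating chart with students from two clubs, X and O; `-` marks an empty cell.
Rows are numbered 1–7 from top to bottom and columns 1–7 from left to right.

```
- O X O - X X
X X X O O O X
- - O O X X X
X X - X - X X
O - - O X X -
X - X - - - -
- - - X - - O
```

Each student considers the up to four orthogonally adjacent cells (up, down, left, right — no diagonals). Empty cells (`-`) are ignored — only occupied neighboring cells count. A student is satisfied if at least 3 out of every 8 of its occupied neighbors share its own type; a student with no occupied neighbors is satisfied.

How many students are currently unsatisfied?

Row 1: (1,2)O 0/2 ✗ · (1,3)X 1/3 ✗ · (1,4)O 1/2 ✓ · (1,6)X 1/2 ✓ · (1,7)X 2/2 ✓
Row 2: (2,1)X 1/1 ✓ · (2,2)X 2/3 ✓ · (2,3)X 2/4 ✓ · (2,4)O 3/4 ✓ · (2,5)O 2/3 ✓ · (2,6)O 1/4 ✗ · (2,7)X 2/3 ✓
Row 3: (3,3)O 1/2 ✓ · (3,4)O 2/4 ✓ · (3,5)X 1/3 ✗ · (3,6)X 3/4 ✓ · (3,7)X 3/3 ✓
Row 4: (4,1)X 1/2 ✓ · (4,2)X 1/1 ✓ · (4,4)X 0/2 ✗ · (4,6)X 3/3 ✓ · (4,7)X 2/2 ✓
Row 5: (5,1)O 0/2 ✗ · (5,4)O 0/2 ✗ · (5,5)X 1/2 ✓ · (5,6)X 2/2 ✓
Row 6: (6,1)X 0/1 ✗ · (6,3)X 0/0 ✓
Row 7: (7,4)X 0/0 ✓ · (7,7)O 0/0 ✓
Unsatisfied: (1,2), (1,3), (2,6), (3,5), (4,4), (5,1), (5,4), (6,1) — 8 in total.

8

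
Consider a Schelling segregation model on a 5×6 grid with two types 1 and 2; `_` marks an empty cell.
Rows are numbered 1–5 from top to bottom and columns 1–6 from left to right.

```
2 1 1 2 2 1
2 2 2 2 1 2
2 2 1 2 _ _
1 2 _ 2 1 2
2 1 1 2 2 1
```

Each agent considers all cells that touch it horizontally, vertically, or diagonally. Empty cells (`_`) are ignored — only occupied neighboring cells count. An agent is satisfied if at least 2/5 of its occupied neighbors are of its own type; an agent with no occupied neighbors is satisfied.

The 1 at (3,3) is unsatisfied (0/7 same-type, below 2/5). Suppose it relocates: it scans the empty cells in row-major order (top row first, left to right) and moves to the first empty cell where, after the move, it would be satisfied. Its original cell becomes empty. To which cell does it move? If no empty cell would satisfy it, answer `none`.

Vacating (3,3). Empty cells in order:
  (3,5): 2/7 same-type → still unsatisfied.
  (3,6): 2/4 same-type → satisfied — stop here.

(3,6)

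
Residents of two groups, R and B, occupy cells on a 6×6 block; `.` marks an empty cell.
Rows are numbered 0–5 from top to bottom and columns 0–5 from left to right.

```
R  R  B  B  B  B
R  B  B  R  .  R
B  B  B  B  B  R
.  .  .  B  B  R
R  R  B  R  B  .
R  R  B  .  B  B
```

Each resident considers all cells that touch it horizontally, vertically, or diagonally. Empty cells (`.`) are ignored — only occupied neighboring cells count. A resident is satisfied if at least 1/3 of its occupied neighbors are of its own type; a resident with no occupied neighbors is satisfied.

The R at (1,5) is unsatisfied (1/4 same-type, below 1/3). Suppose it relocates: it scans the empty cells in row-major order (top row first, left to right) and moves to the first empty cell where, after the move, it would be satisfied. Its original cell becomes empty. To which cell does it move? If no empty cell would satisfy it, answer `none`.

Vacating (1,5). Empty cells in order:
  (1,4): 2/7 same-type → still unsatisfied.
  (3,0): 2/4 same-type → satisfied — stop here.

(3,0)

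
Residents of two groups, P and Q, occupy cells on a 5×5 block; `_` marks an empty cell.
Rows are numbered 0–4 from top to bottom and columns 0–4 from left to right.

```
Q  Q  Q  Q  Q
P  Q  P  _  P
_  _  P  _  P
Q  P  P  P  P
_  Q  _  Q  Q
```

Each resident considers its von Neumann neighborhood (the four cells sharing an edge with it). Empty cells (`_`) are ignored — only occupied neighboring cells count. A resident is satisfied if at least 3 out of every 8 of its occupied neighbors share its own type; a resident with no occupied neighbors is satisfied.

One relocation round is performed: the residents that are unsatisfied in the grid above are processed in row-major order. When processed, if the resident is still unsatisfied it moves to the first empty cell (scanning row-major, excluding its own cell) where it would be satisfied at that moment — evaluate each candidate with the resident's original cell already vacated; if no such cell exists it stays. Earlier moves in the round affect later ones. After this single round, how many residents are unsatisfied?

0

Initially unsatisfied (in order): (1,0), (1,1), (1,2), (3,0), (3,1), (4,1).
  (1,0) → (1,3).
  (1,1): now satisfied by earlier moves; stays.
  (1,2): now satisfied by earlier moves; stays.
  (3,0) → (1,0).
  (3,1): now satisfied by earlier moves; stays.
  (4,1) → (2,0).
Resulting grid:
Q Q Q Q Q
Q Q P P P
Q _ P _ P
_ P P P P
_ _ _ Q Q
All satisfied now.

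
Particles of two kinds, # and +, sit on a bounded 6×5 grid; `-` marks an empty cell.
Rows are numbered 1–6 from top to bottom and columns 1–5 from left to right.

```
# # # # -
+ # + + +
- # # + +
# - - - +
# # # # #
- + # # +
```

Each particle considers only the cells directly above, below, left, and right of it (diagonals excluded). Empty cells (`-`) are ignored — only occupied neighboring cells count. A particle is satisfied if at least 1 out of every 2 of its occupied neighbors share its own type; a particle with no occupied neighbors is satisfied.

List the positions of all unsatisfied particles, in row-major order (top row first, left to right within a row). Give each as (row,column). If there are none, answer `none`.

(1,1)# 1/2 ok
(1,2)# 3/3 ok
(1,3)# 2/3 ok
(1,4)# 1/2 ok
(2,1)+ 0/2 unhappy
(2,2)# 2/4 ok
(2,3)+ 1/4 unhappy
(2,4)+ 3/4 ok
(2,5)+ 2/2 ok
(3,2)# 2/2 ok
(3,3)# 1/3 unhappy
(3,4)+ 2/3 ok
(3,5)+ 3/3 ok
(4,1)# 1/1 ok
(4,5)+ 1/2 ok
(5,1)# 2/2 ok
(5,2)# 2/3 ok
(5,3)# 3/3 ok
(5,4)# 3/3 ok
(5,5)# 1/3 unhappy
(6,2)+ 0/2 unhappy
(6,3)# 2/3 ok
(6,4)# 2/3 ok
(6,5)+ 0/2 unhappy

(2,1), (2,3), (3,3), (5,5), (6,2), (6,5)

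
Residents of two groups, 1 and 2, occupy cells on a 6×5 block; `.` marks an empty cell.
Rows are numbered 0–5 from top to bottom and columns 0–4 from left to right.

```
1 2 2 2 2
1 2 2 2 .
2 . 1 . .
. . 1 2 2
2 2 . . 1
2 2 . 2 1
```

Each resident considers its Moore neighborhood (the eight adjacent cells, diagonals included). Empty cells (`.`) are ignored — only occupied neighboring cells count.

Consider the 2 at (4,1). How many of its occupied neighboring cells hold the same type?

Occupied neighbors of (4,1): (3,2)=1, (4,0)=2, (5,0)=2, (5,1)=2.
Same type (2): 3 of 4.

3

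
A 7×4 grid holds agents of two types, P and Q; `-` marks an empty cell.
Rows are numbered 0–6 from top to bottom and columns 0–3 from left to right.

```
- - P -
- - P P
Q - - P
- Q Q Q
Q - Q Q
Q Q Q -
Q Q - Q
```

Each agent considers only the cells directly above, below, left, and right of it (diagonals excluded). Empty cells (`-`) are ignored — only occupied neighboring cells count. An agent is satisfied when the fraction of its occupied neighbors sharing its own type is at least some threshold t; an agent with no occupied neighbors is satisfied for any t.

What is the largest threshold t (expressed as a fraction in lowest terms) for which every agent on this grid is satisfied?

1/2

(0,2)P 1/1
(1,2)P 2/2
(1,3)P 2/2
(2,0)Q — no occupied neighbors
(2,3)P 1/2
(3,1)Q 1/1
(3,2)Q 3/3
(3,3)Q 2/3
(4,0)Q 1/1
(4,2)Q 3/3
(4,3)Q 2/2
(5,0)Q 3/3
(5,1)Q 3/3
(5,2)Q 2/2
(6,0)Q 2/2
(6,1)Q 2/2
(6,3)Q — no occupied neighbors
The smallest same-type fraction is 1/2 at (2,3), which reduces to 1/2. Any threshold above that leaves this agent unsatisfied.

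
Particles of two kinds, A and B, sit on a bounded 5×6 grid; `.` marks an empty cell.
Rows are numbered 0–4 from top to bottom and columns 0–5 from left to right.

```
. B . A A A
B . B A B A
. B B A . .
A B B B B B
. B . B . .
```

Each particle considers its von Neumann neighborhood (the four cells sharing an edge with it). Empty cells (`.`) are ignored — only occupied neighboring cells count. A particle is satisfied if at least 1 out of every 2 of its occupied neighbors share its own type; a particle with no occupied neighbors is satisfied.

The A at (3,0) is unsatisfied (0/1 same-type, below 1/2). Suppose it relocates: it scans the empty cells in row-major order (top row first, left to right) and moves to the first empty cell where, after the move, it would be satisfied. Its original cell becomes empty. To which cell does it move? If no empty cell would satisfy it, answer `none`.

(2,5)

Vacating (3,0). Empty cells in order:
  (0,0): 0/2 same-type → still unsatisfied.
  (0,2): 1/3 same-type → still unsatisfied.
  (1,1): 0/4 same-type → still unsatisfied.
  (2,0): 0/2 same-type → still unsatisfied.
  (2,4): 1/3 same-type → still unsatisfied.
  (2,5): 1/2 same-type → satisfied — stop here.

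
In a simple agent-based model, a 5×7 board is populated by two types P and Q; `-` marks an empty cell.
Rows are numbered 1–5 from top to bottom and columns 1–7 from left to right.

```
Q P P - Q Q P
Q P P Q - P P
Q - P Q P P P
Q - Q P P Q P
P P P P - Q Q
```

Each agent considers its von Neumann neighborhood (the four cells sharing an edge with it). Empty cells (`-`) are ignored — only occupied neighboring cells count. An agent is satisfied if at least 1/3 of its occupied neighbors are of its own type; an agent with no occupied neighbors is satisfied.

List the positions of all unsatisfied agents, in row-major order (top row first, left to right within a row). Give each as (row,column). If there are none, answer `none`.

Row 1: (1,1)Q 1/2 satisfied · (1,2)P 2/3 satisfied · (1,3)P 2/2 satisfied · (1,5)Q 1/1 satisfied · (1,6)Q 1/3 satisfied · (1,7)P 1/2 satisfied
Row 2: (2,1)Q 2/3 satisfied · (2,2)P 2/3 satisfied · (2,3)P 3/4 satisfied · (2,4)Q 1/2 satisfied · (2,6)P 2/3 satisfied · (2,7)P 3/3 satisfied
Row 3: (3,1)Q 2/2 satisfied · (3,3)P 1/3 satisfied · (3,4)Q 1/4 not · (3,5)P 2/3 satisfied · (3,6)P 3/4 satisfied · (3,7)P 3/3 satisfied
Row 4: (4,1)Q 1/2 satisfied · (4,3)Q 0/3 not · (4,4)P 2/4 satisfied · (4,5)P 2/3 satisfied · (4,6)Q 1/4 not · (4,7)P 1/3 satisfied
Row 5: (5,1)P 1/2 satisfied · (5,2)P 2/2 satisfied · (5,3)P 2/3 satisfied · (5,4)P 2/2 satisfied · (5,6)Q 2/2 satisfied · (5,7)Q 1/2 satisfied

(3,4), (4,3), (4,6)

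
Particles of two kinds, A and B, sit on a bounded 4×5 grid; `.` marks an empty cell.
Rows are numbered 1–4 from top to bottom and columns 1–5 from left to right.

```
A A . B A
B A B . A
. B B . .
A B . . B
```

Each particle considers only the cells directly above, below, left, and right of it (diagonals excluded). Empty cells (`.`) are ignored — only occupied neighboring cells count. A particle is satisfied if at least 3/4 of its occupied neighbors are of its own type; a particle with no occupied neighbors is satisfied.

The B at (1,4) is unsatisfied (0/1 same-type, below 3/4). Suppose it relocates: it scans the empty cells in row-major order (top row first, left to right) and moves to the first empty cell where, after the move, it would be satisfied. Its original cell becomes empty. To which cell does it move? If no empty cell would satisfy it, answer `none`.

(3,4)

Vacating (1,4). Empty cells in order:
  (1,3): 1/2 same-type → still unsatisfied.
  (2,4): 1/2 same-type → still unsatisfied.
  (3,1): 2/3 same-type → still unsatisfied.
  (3,4): 1/1 same-type → satisfied — stop here.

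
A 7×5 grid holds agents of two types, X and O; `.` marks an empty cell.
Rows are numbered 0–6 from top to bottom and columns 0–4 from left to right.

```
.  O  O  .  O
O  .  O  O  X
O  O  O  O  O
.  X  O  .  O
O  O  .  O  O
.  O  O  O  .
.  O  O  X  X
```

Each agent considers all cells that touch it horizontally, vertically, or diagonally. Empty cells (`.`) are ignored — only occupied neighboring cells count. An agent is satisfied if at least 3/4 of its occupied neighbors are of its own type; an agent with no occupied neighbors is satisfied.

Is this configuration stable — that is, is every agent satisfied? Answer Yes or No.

No

(0,1)O 3/3 ✓
(0,2)O 3/3 ✓
(0,4)O 1/2 ✗
(1,0)O 3/3 ✓
(1,2)O 6/6 ✓
(1,3)O 6/7 ✓
(1,4)X 0/4 ✗
(2,0)O 2/3 ✗
(2,1)O 5/6 ✓
(2,2)O 5/6 ✓
(2,3)O 6/7 ✓
(2,4)O 3/4 ✓
(3,1)X 0/6 ✗
(3,2)O 5/6 ✓
(3,4)O 4/4 ✓
(4,0)O 2/3 ✗
(4,1)O 4/5 ✓
(4,3)O 5/5 ✓
(4,4)O 3/3 ✓
(5,1)O 5/5 ✓
(5,2)O 6/7 ✓
(5,3)O 4/6 ✗
(6,1)O 3/3 ✓
(6,2)O 4/5 ✓
(6,3)X 1/4 ✗
(6,4)X 1/2 ✗
For instance (0,4) has only 1/2 same-type neighbors, below 3/4.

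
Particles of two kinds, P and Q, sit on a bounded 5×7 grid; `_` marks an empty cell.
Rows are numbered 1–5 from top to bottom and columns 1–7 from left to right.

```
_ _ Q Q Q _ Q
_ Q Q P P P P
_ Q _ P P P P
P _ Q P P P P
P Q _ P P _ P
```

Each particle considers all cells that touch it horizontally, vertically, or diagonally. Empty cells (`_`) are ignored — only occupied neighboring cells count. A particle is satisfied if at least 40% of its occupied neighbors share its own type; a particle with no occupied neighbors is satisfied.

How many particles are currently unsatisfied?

(1,3)Q 3/4 satisfied
(1,4)Q 3/5 satisfied
(1,5)Q 1/4 not
(1,7)Q 0/2 not
(2,2)Q 3/3 satisfied
(2,3)Q 4/6 satisfied
(2,4)P 3/7 satisfied
(2,5)P 5/7 satisfied
(2,6)P 5/7 satisfied
(2,7)P 3/4 satisfied
(3,2)Q 3/4 satisfied
(3,4)P 5/7 satisfied
(3,5)P 8/8 satisfied
(3,6)P 8/8 satisfied
(3,7)P 5/5 satisfied
(4,1)P 1/3 not
(4,3)Q 2/5 satisfied
(4,4)P 5/6 satisfied
(4,5)P 7/7 satisfied
(4,6)P 7/7 satisfied
(4,7)P 4/4 satisfied
(5,1)P 1/2 satisfied
(5,2)Q 1/3 not
(5,4)P 3/4 satisfied
(5,5)P 4/4 satisfied
(5,7)P 2/2 satisfied
Unsatisfied: (1,5), (1,7), (4,1), (5,2) — 4 in total.

4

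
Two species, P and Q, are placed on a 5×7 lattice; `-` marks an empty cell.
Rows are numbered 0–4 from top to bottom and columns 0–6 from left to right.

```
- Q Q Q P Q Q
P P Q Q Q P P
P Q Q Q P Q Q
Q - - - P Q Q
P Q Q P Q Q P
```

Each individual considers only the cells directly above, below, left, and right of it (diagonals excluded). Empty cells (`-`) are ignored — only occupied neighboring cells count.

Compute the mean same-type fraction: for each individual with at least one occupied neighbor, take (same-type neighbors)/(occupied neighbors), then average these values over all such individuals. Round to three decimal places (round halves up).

0.462

Row 0: (0,1)Q 1/2 · (0,2)Q 3/3 · (0,3)Q 2/3 · (0,4)P 0/3 · (0,5)Q 1/3 · (0,6)Q 1/2
Row 1: (1,0)P 2/2 · (1,1)P 1/4 · (1,2)Q 3/4 · (1,3)Q 4/4 · (1,4)Q 1/4 · (1,5)P 1/4 · (1,6)P 1/3
Row 2: (2,0)P 1/3 · (2,1)Q 1/3 · (2,2)Q 3/3 · (2,3)Q 2/3 · (2,4)P 1/4 · (2,5)Q 2/4 · (2,6)Q 2/3
Row 3: (3,0)Q 0/2 · (3,4)P 1/3 · (3,5)Q 3/4 · (3,6)Q 2/3
Row 4: (4,0)P 0/2 · (4,1)Q 1/2 · (4,2)Q 1/2 · (4,3)P 0/2 · (4,4)Q 1/3 · (4,5)Q 2/3 · (4,6)P 0/2
Sum over 31 individuals: 1/2 + 3/3 + 2/3 + 0/3 + 1/3 + 1/2 + 2/2 + 1/4 + 3/4 + 4/4 + 1/4 + 1/4 + 1/3 + 1/3 + 1/3 + 3/3 + 2/3 + 1/4 + 2/4 + 2/3 + 0/2 + 1/3 + 3/4 + 2/3 + 0/2 + 1/2 + 1/2 + 0/2 + 1/3 + 2/3 + 0/2 = 43/3; mean = 43/3 ÷ 31 = 43/93 = 0.462365… → 0.462.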